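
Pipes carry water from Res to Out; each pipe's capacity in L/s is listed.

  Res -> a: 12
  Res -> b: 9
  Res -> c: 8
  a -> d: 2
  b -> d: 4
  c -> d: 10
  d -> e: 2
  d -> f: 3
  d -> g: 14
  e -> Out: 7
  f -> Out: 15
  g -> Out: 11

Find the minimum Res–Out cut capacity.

14

Augment Res→a→d→e→Out: bottleneck 2, flow now 2.
Augment Res→b→d→f→Out: bottleneck 3, flow now 5.
Augment Res→b→d→g→Out: bottleneck 1, flow now 6.
Augment Res→c→d→g→Out: bottleneck 8, flow now 14.
No augmenting path remains; maximum flow = 14.
By max-flow min-cut, the minimum cut capacity equals the max flow.
In the residual graph, reachable from Res: {Res, a, b}.
Min-cut edges: Res→c (8), a→d (2), b→d (4); capacity 8 + 2 + 4 = 14.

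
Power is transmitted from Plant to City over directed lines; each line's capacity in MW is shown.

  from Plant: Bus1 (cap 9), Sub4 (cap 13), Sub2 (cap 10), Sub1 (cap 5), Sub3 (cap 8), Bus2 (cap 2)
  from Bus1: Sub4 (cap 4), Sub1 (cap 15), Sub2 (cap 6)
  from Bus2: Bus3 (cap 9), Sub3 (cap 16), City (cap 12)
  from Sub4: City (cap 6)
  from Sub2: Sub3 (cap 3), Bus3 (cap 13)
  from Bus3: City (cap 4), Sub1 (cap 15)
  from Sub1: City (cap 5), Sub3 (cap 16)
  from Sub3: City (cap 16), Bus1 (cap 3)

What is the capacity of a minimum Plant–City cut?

33

Augment Plant→Bus2→City: bottleneck 2, flow now 2.
Augment Plant→Sub4→City: bottleneck 6, flow now 8.
Augment Plant→Sub1→City: bottleneck 5, flow now 13.
Augment Plant→Sub3→City: bottleneck 8, flow now 21.
Augment Plant→Sub2→Bus3→City: bottleneck 4, flow now 25.
Augment Plant→Sub2→Sub3→City: bottleneck 3, flow now 28.
Augment Plant→Bus1→Sub1→Sub3→City: bottleneck 5, flow now 33.
No augmenting path remains; maximum flow = 33.
By max-flow min-cut, the minimum cut capacity equals the max flow.
In the residual graph, reachable from Plant: {Plant, Bus1, Sub4, Sub2, Bus3, Sub1, Sub3}.
Min-cut edges: Plant→Bus2 (2), Sub4→City (6), Bus3→City (4), Sub1→City (5), Sub3→City (16); capacity 2 + 6 + 4 + 5 + 16 = 33.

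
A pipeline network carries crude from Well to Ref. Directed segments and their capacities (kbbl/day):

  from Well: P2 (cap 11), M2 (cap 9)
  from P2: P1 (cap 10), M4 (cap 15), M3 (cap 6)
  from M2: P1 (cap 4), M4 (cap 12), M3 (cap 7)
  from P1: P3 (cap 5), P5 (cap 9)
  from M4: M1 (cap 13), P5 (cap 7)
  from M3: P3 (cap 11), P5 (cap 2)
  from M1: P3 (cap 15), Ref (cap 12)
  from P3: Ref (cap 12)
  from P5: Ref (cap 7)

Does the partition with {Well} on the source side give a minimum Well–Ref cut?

Given cut capacity: 11 + 9 = 20.
Augment Well→P2→P1→P3→Ref: bottleneck 5, flow now 5.
Augment Well→P2→P1→P5→Ref: bottleneck 5, flow now 10.
Augment Well→P2→M4→M1→Ref: bottleneck 1, flow now 11.
Augment Well→M2→P1→P5→Ref: bottleneck 2, flow now 13.
Augment Well→M2→M4→M1→Ref: bottleneck 7, flow now 20.
No augmenting path remains; maximum flow = 20.
Cut capacity 20 equals the max flow, so it is a minimum cut.

Yes — it is a minimum cut (capacity 20).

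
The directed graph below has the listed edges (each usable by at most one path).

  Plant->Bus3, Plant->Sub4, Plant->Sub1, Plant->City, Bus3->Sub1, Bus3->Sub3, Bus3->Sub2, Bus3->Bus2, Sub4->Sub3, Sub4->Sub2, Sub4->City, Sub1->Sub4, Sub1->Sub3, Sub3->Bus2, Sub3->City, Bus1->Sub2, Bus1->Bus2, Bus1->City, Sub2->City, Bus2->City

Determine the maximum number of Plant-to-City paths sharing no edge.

Assign every edge capacity 1; by Menger, the answer equals the max flow.
Path Plant→City (+1); total 1.
Path Plant→Sub4→City (+1); total 2.
Path Plant→Bus3→Sub3→City (+1); total 3.
Path Plant→Sub1→Sub4→Sub2→City (+1); total 4.
No residual Plant→City path; max flow = 4.
Certifying cut of size 4: {Plant→Bus3, Plant→City, Plant→Sub1, Plant→Sub4}.

4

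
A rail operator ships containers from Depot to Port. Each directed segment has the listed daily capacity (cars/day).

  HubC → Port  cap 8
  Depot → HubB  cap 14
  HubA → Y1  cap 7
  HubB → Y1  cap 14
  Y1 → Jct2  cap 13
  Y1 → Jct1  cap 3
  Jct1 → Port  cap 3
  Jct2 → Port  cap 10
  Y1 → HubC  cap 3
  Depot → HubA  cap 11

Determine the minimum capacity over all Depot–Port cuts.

Augment Depot→HubB→Y1→HubC→Port: bottleneck 3, flow now 3.
Augment Depot→HubB→Y1→Jct1→Port: bottleneck 3, flow now 6.
Augment Depot→HubB→Y1→Jct2→Port: bottleneck 8, flow now 14.
Augment Depot→HubA→Y1→Jct2→Port: bottleneck 2, flow now 16.
No augmenting path remains; maximum flow = 16.
By max-flow min-cut, the minimum cut capacity equals the max flow.
In the residual graph, reachable from Depot: {Depot, HubB, HubA, Y1, Jct2}.
Min-cut edges: Y1→HubC (3), Y1→Jct1 (3), Jct2→Port (10); capacity 3 + 3 + 10 = 16.

16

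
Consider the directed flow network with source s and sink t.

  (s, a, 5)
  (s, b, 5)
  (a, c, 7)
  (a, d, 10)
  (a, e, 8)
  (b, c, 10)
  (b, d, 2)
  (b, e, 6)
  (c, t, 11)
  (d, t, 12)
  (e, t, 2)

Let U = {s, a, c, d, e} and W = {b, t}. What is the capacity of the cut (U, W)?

Edges leaving {s, a, c, d, e}: s→b (5), c→t (11), d→t (12), e→t (2).
Cut capacity = 5 + 11 + 12 + 2 = 30.

30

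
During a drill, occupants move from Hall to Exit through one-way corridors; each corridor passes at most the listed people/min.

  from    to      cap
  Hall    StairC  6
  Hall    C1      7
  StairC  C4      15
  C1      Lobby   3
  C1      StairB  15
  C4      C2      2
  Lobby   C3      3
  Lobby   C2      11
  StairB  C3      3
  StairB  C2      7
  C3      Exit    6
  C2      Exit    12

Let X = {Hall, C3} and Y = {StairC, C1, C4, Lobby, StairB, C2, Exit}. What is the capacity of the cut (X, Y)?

Edges leaving {Hall, C3}: Hall→StairC (6), Hall→C1 (7), C3→Exit (6).
Cut capacity = 6 + 7 + 6 = 19.

19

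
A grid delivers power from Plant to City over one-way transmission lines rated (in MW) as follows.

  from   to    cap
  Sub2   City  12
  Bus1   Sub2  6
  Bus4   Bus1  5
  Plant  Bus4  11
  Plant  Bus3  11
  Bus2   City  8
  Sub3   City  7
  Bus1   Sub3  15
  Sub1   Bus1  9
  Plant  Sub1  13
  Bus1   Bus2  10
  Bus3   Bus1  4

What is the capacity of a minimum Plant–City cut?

Augment Plant→Bus4→Bus1→Sub3→City: bottleneck 5, flow now 5.
Augment Plant→Sub1→Bus1→Sub3→City: bottleneck 2, flow now 7.
Augment Plant→Sub1→Bus1→Bus2→City: bottleneck 7, flow now 14.
Augment Plant→Bus3→Bus1→Bus2→City: bottleneck 1, flow now 15.
Augment Plant→Bus3→Bus1→Sub2→City: bottleneck 3, flow now 18.
No augmenting path remains; maximum flow = 18.
By max-flow min-cut, the minimum cut capacity equals the max flow.
In the residual graph, reachable from Plant: {Plant, Bus4, Sub1, Bus3}.
Min-cut edges: Bus4→Bus1 (5), Sub1→Bus1 (9), Bus3→Bus1 (4); capacity 5 + 9 + 4 = 18.

18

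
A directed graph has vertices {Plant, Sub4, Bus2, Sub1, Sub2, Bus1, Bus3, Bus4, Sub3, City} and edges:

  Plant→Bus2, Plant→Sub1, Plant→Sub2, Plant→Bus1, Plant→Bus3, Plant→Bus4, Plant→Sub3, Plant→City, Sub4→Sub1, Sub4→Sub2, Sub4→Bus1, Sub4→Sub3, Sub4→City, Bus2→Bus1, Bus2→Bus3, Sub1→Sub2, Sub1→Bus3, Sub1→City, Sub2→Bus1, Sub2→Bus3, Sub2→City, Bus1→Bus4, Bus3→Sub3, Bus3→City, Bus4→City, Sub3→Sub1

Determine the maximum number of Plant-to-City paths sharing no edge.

Assign every edge capacity 1; by Menger, the answer equals the max flow.
Path Plant→City (+1); total 1.
Path Plant→Sub1→City (+1); total 2.
Path Plant→Sub2→City (+1); total 3.
Path Plant→Bus3→City (+1); total 4.
Path Plant→Bus4→City (+1); total 5.
No residual Plant→City path; max flow = 5.
Certifying cut of size 5: {Bus3→City, Bus4→City, Plant→City, Sub1→City, Sub2→City}.

5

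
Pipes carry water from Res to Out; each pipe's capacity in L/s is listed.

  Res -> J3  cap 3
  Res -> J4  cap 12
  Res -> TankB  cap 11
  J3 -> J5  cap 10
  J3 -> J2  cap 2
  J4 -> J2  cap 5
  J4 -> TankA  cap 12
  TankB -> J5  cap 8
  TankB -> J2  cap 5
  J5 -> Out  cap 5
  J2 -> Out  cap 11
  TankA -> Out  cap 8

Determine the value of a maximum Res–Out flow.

24

Augment Res→J3→J5→Out: bottleneck 3, flow now 3.
Augment Res→J4→J2→Out: bottleneck 5, flow now 8.
Augment Res→J4→TankA→Out: bottleneck 7, flow now 15.
Augment Res→TankB→J5→Out: bottleneck 2, flow now 17.
Augment Res→TankB→J2→Out: bottleneck 5, flow now 22.
Augment Res→TankB→J5→J3→J2→Out: bottleneck 1, flow now 23. (uses reverse residual edge)
Augment Res→TankB→J5→J3→J2→J4→TankA→Out: bottleneck 1, flow now 24. (uses reverse residual edge)
No augmenting path remains; maximum flow = 24.
In the residual graph, reachable from Res: {Res, J3, TankB, J5}.
Min-cut edges: Res→J4 (12), J3→J2 (2), TankB→J2 (5), J5→Out (5); capacity 12 + 2 + 5 + 5 = 24.
This cut is saturated, so no flow can exceed 24.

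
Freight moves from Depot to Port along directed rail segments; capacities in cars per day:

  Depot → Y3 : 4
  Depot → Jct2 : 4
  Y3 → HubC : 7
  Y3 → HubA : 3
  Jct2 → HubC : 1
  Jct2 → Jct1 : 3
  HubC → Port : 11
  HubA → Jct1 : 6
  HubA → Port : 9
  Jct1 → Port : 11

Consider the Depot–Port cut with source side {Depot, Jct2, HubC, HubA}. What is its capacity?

Edges leaving {Depot, Jct2, HubC, HubA}: Depot→Y3 (4), Jct2→Jct1 (3), HubC→Port (11), HubA→Jct1 (6), HubA→Port (9).
Cut capacity = 4 + 3 + 11 + 6 + 9 = 33.

33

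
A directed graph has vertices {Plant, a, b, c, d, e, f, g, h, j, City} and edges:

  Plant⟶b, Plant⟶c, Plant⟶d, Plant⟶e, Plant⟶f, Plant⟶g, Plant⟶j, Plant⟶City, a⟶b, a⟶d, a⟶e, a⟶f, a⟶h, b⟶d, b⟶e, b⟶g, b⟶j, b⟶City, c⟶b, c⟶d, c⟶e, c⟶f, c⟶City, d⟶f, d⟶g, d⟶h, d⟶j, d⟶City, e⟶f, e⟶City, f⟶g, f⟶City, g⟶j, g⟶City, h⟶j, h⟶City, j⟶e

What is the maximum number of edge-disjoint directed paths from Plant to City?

7

Assign every edge capacity 1; by Menger, the answer equals the max flow.
Path Plant→City (+1); total 1.
Path Plant→b→City (+1); total 2.
Path Plant→c→City (+1); total 3.
Path Plant→d→City (+1); total 4.
Path Plant→e→City (+1); total 5.
Path Plant→f→City (+1); total 6.
Path Plant→g→City (+1); total 7.
No residual Plant→City path; max flow = 7.
Certifying cut of size 7: {Plant→City, Plant→b, Plant→c, Plant→d, e→City, f→City, g→City}.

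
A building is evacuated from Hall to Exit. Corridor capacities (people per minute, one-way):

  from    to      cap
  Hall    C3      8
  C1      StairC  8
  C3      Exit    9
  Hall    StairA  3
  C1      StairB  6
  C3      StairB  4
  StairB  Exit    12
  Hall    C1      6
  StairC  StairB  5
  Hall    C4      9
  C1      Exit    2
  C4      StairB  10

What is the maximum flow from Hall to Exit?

Augment Hall→C3→Exit: bottleneck 8, flow now 8.
Augment Hall→C1→Exit: bottleneck 2, flow now 10.
Augment Hall→C4→StairB→Exit: bottleneck 9, flow now 19.
Augment Hall→C1→StairB→Exit: bottleneck 3, flow now 22.
No augmenting path remains; maximum flow = 22.
In the residual graph, reachable from Hall: {Hall, StairA, C4, C1, StairC, StairB}.
Min-cut edges: Hall→C3 (8), C1→Exit (2), StairB→Exit (12); capacity 8 + 2 + 12 = 22.
This cut is saturated, so no flow can exceed 22.

22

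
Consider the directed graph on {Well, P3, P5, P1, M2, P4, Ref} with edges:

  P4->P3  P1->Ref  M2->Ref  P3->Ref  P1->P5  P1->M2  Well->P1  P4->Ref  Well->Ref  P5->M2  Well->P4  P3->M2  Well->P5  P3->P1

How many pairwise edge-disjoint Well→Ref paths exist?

Assign every edge capacity 1; by Menger, the answer equals the max flow.
Path Well→Ref (+1); total 1.
Path Well→P1→Ref (+1); total 2.
Path Well→P4→Ref (+1); total 3.
Path Well→P5→M2→Ref (+1); total 4.
No residual Well→Ref path; max flow = 4.
Certifying cut of size 4: {Well→P1, Well→P4, Well→P5, Well→Ref}.

4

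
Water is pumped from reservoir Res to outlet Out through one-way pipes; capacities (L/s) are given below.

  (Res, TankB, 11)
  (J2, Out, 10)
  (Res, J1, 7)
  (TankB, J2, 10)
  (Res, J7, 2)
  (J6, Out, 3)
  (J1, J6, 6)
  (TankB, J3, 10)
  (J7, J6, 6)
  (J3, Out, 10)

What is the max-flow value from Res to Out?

Augment Res→J7→J6→Out: bottleneck 2, flow now 2.
Augment Res→TankB→J3→Out: bottleneck 10, flow now 12.
Augment Res→TankB→J2→Out: bottleneck 1, flow now 13.
Augment Res→J1→J6→Out: bottleneck 1, flow now 14.
No augmenting path remains; maximum flow = 14.
In the residual graph, reachable from Res: {Res, J7, J1, J6}.
Min-cut edges: Res→TankB (11), J6→Out (3); capacity 11 + 3 = 14.
This cut is saturated, so no flow can exceed 14.

14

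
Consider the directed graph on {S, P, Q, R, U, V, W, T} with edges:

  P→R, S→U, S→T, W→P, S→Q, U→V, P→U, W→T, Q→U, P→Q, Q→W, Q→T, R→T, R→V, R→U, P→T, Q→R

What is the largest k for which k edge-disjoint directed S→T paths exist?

Assign every edge capacity 1; by Menger, the answer equals the max flow.
Path S→T (+1); total 1.
Path S→Q→T (+1); total 2.
No residual S→T path; max flow = 2.
Certifying cut of size 2: {S→Q, S→T}.

2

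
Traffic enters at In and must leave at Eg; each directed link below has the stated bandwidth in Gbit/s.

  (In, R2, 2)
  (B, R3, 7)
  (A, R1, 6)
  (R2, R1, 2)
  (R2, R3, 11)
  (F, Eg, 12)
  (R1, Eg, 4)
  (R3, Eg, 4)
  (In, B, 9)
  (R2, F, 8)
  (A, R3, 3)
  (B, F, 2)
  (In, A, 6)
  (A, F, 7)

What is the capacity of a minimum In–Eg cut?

14

Augment In→R2→R1→Eg: bottleneck 2, flow now 2.
Augment In→A→R1→Eg: bottleneck 2, flow now 4.
Augment In→A→F→Eg: bottleneck 4, flow now 8.
Augment In→B→F→Eg: bottleneck 2, flow now 10.
Augment In→B→R3→Eg: bottleneck 4, flow now 14.
No augmenting path remains; maximum flow = 14.
By max-flow min-cut, the minimum cut capacity equals the max flow.
In the residual graph, reachable from In: {In, B, R3}.
Min-cut edges: In→R2 (2), In→A (6), B→F (2), R3→Eg (4); capacity 2 + 6 + 2 + 4 = 14.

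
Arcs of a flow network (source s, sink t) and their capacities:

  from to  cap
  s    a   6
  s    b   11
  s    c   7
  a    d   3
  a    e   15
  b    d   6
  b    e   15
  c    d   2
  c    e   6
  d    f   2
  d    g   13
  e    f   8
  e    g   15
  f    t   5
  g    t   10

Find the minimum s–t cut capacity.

15

Augment s→a→d→f→t: bottleneck 2, flow now 2.
Augment s→a→d→g→t: bottleneck 1, flow now 3.
Augment s→a→e→f→t: bottleneck 3, flow now 6.
Augment s→b→d→g→t: bottleneck 6, flow now 12.
Augment s→b→e→g→t: bottleneck 3, flow now 15.
No augmenting path remains; maximum flow = 15.
By max-flow min-cut, the minimum cut capacity equals the max flow.
In the residual graph, reachable from s: {s, a, b, c, d, e, f, g}.
Min-cut edges: f→t (5), g→t (10); capacity 5 + 10 = 15.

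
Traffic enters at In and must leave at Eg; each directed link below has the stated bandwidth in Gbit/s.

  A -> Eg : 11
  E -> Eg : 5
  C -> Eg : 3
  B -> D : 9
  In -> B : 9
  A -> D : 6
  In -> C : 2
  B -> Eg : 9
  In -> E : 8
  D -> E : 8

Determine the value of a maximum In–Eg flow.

16

Augment In→B→Eg: bottleneck 9, flow now 9.
Augment In→C→Eg: bottleneck 2, flow now 11.
Augment In→E→Eg: bottleneck 5, flow now 16.
No augmenting path remains; maximum flow = 16.
In the residual graph, reachable from In: {In, E}.
Min-cut edges: In→B (9), In→C (2), E→Eg (5); capacity 9 + 2 + 5 = 16.
This cut is saturated, so no flow can exceed 16.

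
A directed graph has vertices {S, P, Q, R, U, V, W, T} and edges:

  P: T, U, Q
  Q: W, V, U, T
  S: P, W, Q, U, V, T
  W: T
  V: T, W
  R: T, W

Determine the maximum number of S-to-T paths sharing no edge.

5

Assign every edge capacity 1; by Menger, the answer equals the max flow.
Path S→T (+1); total 1.
Path S→P→T (+1); total 2.
Path S→Q→T (+1); total 3.
Path S→V→T (+1); total 4.
Path S→W→T (+1); total 5.
No residual S→T path; max flow = 5.
Certifying cut of size 5: {S→P, S→Q, S→T, S→V, S→W}.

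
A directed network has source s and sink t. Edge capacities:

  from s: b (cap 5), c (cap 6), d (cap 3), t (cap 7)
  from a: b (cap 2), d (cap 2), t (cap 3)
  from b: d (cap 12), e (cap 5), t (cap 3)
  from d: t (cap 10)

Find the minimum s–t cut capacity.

15

Augment s→t: bottleneck 7, flow now 7.
Augment s→b→t: bottleneck 3, flow now 10.
Augment s→d→t: bottleneck 3, flow now 13.
Augment s→b→d→t: bottleneck 2, flow now 15.
No augmenting path remains; maximum flow = 15.
By max-flow min-cut, the minimum cut capacity equals the max flow.
In the residual graph, reachable from s: {s, c}.
Min-cut edges: s→b (5), s→d (3), s→t (7); capacity 5 + 3 + 7 = 15.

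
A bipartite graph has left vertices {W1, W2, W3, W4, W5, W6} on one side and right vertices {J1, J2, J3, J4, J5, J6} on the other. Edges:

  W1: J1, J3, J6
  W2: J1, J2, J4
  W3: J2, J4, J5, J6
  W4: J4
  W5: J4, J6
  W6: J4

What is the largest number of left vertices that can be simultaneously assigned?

5

Unit-capacity flow: source→left, listed edges, right→sink; max matching = max flow.
Augmenting path W1→J1 (+1); matched 1.
Augmenting path W2→J2 (+1); matched 2.
Augmenting path W3→J4 (+1); matched 3.
Augmenting path W5→J6 (+1); matched 4.
Augmenting path W4→J4→W3→J5 (+1); matched 5.
No augmenting path remains; maximum matching = 5.
König certificate: {W1, W2, W3, W5, J4} is a vertex cover of size 5 (every listed pair touches it), so no matching can be larger.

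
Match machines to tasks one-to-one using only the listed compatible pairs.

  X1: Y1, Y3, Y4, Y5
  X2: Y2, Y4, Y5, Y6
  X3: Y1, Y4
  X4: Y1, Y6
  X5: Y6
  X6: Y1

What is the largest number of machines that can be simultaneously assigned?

Unit-capacity flow: source→left, listed edges, right→sink; max matching = max flow.
Augmenting path X1→Y1 (+1); matched 1.
Augmenting path X2→Y2 (+1); matched 2.
Augmenting path X3→Y4 (+1); matched 3.
Augmenting path X4→Y6 (+1); matched 4.
Augmenting path X6→Y1→X1→Y3 (+1); matched 5.
No augmenting path remains; maximum matching = 5.
König certificate: {X1, X2, X3, Y1, Y6} is a vertex cover of size 5 (every listed pair touches it), so no matching can be larger.

5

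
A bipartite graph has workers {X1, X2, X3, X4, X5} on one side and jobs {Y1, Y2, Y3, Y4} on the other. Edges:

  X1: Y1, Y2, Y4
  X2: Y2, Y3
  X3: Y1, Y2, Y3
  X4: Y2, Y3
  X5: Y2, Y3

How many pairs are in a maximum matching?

Unit-capacity flow: source→left, listed edges, right→sink; max matching = max flow.
Augmenting path X1→Y1 (+1); matched 1.
Augmenting path X2→Y2 (+1); matched 2.
Augmenting path X3→Y3 (+1); matched 3.
Augmenting path X4→Y3→X3→Y1→X1→Y4 (+1); matched 4.
No augmenting path remains; maximum matching = 4.
König certificate: {X1, X3, Y2, Y3} is a vertex cover of size 4 (every listed pair touches it), so no matching can be larger.

4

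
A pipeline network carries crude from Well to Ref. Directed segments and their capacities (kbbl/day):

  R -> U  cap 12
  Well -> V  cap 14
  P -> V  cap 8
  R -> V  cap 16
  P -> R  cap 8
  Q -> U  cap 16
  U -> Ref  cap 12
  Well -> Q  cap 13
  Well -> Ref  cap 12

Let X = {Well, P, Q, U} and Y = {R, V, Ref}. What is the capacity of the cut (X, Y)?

Edges leaving {Well, P, Q, U}: Well→V (14), Well→Ref (12), P→R (8), P→V (8), U→Ref (12).
Cut capacity = 14 + 12 + 8 + 8 + 12 = 54.

54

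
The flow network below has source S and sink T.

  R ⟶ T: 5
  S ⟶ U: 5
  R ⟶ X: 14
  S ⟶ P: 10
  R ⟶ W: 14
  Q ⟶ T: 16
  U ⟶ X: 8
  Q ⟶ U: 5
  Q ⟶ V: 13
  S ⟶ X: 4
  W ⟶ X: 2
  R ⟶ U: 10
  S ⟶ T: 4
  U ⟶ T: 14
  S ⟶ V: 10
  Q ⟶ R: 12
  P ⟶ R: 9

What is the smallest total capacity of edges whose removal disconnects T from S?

Augment S→T: bottleneck 4, flow now 4.
Augment S→U→T: bottleneck 5, flow now 9.
Augment S→P→R→T: bottleneck 5, flow now 14.
Augment S→P→R→U→T: bottleneck 4, flow now 18.
No augmenting path remains; maximum flow = 18.
By max-flow min-cut, the minimum cut capacity equals the max flow.
In the residual graph, reachable from S: {S, P, V, X}.
Min-cut edges: S→U (5), S→T (4), P→R (9); capacity 5 + 4 + 9 = 18.

18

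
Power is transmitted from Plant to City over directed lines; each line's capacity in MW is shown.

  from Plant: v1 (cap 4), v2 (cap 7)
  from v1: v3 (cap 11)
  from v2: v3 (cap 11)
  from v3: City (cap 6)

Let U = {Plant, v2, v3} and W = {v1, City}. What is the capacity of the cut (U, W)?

Edges leaving {Plant, v2, v3}: Plant→v1 (4), v3→City (6).
Cut capacity = 4 + 6 = 10.

10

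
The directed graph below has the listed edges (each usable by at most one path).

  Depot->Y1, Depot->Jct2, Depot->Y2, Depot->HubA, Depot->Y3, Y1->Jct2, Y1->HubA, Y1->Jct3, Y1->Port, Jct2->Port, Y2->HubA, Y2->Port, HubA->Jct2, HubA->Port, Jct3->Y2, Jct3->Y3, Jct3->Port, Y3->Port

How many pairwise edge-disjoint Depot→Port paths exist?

5

Assign every edge capacity 1; by Menger, the answer equals the max flow.
Path Depot→Y1→Port (+1); total 1.
Path Depot→Jct2→Port (+1); total 2.
Path Depot→Y2→Port (+1); total 3.
Path Depot→HubA→Port (+1); total 4.
Path Depot→Y3→Port (+1); total 5.
No residual Depot→Port path; max flow = 5.
Certifying cut of size 5: {Depot→HubA, Depot→Jct2, Depot→Y1, Depot→Y2, Depot→Y3}.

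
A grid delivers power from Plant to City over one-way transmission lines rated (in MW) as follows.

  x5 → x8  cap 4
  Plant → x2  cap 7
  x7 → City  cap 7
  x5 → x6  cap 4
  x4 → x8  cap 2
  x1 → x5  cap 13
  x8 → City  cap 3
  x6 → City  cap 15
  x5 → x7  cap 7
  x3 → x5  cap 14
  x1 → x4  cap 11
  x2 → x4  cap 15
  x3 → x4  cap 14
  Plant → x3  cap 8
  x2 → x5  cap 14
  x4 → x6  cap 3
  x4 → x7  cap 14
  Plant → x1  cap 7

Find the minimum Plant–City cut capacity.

Augment Plant→x1→x4→x6→City: bottleneck 3, flow now 3.
Augment Plant→x1→x4→x7→City: bottleneck 4, flow now 7.
Augment Plant→x2→x4→x7→City: bottleneck 3, flow now 10.
Augment Plant→x2→x4→x8→City: bottleneck 2, flow now 12.
Augment Plant→x2→x5→x6→City: bottleneck 2, flow now 14.
Augment Plant→x3→x5→x6→City: bottleneck 2, flow now 16.
Augment Plant→x3→x5→x8→City: bottleneck 1, flow now 17.
No augmenting path remains; maximum flow = 17.
By max-flow min-cut, the minimum cut capacity equals the max flow.
In the residual graph, reachable from Plant: {Plant, x1, x2, x3, x4, x5, x7, x8}.
Min-cut edges: x4→x6 (3), x5→x6 (4), x7→City (7), x8→City (3); capacity 3 + 4 + 7 + 3 = 17.

17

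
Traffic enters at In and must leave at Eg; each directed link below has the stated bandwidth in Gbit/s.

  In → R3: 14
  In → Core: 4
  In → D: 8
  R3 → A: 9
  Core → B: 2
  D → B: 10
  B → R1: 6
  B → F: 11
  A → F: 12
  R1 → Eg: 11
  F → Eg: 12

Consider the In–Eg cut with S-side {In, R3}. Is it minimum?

No — its capacity is 21, but the minimum cut has capacity 18.

Given cut capacity: 4 + 8 + 9 = 21.
Augment In→R3→A→F→Eg: bottleneck 9, flow now 9.
Augment In→Core→B→R1→Eg: bottleneck 2, flow now 11.
Augment In→D→B→R1→Eg: bottleneck 4, flow now 15.
Augment In→D→B→F→Eg: bottleneck 3, flow now 18.
No augmenting path remains; maximum flow = 18.
In the residual graph, reachable from In: {In, R3, Core, D, B, A, F}.
Min-cut edges: B→R1 (6), F→Eg (12); capacity 6 + 12 = 18.
Cut capacity 21 exceeds the max flow 18, so it is not minimum.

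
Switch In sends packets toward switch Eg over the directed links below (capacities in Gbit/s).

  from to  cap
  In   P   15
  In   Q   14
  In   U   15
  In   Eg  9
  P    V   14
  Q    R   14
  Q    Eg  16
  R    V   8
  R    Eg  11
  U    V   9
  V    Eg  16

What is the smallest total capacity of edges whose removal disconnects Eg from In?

Augment In→Eg: bottleneck 9, flow now 9.
Augment In→Q→Eg: bottleneck 14, flow now 23.
Augment In→P→V→Eg: bottleneck 14, flow now 37.
Augment In→U→V→Eg: bottleneck 2, flow now 39.
No augmenting path remains; maximum flow = 39.
By max-flow min-cut, the minimum cut capacity equals the max flow.
In the residual graph, reachable from In: {In, P, U, V}.
Min-cut edges: In→Q (14), In→Eg (9), V→Eg (16); capacity 14 + 9 + 16 = 39.

39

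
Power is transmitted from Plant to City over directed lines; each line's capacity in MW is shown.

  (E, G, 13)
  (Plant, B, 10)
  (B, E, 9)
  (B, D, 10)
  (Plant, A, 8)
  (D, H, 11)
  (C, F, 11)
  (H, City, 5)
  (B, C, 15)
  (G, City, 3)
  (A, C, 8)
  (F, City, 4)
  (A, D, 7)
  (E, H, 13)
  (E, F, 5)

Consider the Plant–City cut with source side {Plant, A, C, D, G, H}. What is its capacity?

Edges leaving {Plant, A, C, D, G, H}: Plant→B (10), C→F (11), G→City (3), H→City (5).
Cut capacity = 10 + 11 + 3 + 5 = 29.

29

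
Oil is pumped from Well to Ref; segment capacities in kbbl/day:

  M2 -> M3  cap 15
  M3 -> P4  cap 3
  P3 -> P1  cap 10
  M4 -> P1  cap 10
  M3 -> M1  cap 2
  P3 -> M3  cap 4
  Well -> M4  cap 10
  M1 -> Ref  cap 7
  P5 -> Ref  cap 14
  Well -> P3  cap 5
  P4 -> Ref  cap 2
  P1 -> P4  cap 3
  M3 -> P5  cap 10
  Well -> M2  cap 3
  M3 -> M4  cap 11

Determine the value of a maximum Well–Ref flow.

9

Augment Well→P3→M3→P5→Ref: bottleneck 4, flow now 4.
Augment Well→P3→P1→P4→Ref: bottleneck 1, flow now 5.
Augment Well→M2→M3→P5→Ref: bottleneck 3, flow now 8.
Augment Well→M4→P1→P4→Ref: bottleneck 1, flow now 9.
No augmenting path remains; maximum flow = 9.
In the residual graph, reachable from Well: {Well, P3, M4, P1, P4}.
Min-cut edges: Well→M2 (3), P3→M3 (4), P4→Ref (2); capacity 3 + 4 + 2 = 9.
This cut is saturated, so no flow can exceed 9.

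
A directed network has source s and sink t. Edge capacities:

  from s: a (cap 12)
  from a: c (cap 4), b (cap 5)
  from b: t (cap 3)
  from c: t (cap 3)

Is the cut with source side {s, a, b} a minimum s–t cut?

No — its capacity is 7, but the minimum cut has capacity 6.

Given cut capacity: 4 + 3 = 7.
Augment s→a→b→t: bottleneck 3, flow now 3.
Augment s→a→c→t: bottleneck 3, flow now 6.
No augmenting path remains; maximum flow = 6.
In the residual graph, reachable from s: {s, a, b, c}.
Min-cut edges: b→t (3), c→t (3); capacity 3 + 3 = 6.
Cut capacity 7 exceeds the max flow 6, so it is not minimum.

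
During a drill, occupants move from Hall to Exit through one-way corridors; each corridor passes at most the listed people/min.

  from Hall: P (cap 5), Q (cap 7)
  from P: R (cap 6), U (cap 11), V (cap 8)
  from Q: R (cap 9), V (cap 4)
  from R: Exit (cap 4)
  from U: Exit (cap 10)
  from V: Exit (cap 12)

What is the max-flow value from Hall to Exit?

12

Augment Hall→P→R→Exit: bottleneck 4, flow now 4.
Augment Hall→P→U→Exit: bottleneck 1, flow now 5.
Augment Hall→Q→V→Exit: bottleneck 4, flow now 9.
Augment Hall→Q→R→P→U→Exit: bottleneck 3, flow now 12. (uses reverse residual edge)
No augmenting path remains; maximum flow = 12.
In the residual graph, reachable from Hall: {Hall}.
Min-cut edges: Hall→P (5), Hall→Q (7); capacity 5 + 7 = 12.
This cut is saturated, so no flow can exceed 12.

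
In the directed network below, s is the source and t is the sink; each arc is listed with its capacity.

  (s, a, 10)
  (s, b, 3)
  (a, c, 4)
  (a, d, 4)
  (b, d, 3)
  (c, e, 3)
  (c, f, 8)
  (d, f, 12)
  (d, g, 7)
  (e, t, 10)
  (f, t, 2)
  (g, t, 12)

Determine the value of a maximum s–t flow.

11

Augment s→a→c→e→t: bottleneck 3, flow now 3.
Augment s→a→c→f→t: bottleneck 1, flow now 4.
Augment s→a→d→f→t: bottleneck 1, flow now 5.
Augment s→a→d→g→t: bottleneck 3, flow now 8.
Augment s→b→d→g→t: bottleneck 3, flow now 11.
No augmenting path remains; maximum flow = 11.
In the residual graph, reachable from s: {s, a}.
Min-cut edges: s→b (3), a→c (4), a→d (4); capacity 3 + 4 + 4 = 11.
This cut is saturated, so no flow can exceed 11.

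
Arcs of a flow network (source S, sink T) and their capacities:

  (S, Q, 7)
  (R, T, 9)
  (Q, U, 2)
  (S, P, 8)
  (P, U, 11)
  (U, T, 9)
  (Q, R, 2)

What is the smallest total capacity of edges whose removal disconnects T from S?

Augment S→P→U→T: bottleneck 8, flow now 8.
Augment S→Q→R→T: bottleneck 2, flow now 10.
Augment S→Q→U→T: bottleneck 1, flow now 11.
No augmenting path remains; maximum flow = 11.
By max-flow min-cut, the minimum cut capacity equals the max flow.
In the residual graph, reachable from S: {S, P, Q, U}.
Min-cut edges: Q→R (2), U→T (9); capacity 2 + 9 = 11.

11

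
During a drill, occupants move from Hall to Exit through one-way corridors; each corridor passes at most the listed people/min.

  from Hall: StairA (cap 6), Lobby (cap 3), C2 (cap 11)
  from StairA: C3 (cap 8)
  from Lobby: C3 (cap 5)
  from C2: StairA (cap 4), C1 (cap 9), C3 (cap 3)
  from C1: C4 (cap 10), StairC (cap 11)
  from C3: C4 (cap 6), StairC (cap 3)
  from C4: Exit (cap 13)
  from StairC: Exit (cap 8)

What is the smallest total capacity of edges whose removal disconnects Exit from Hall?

18

Augment Hall→StairA→C3→C4→Exit: bottleneck 6, flow now 6.
Augment Hall→Lobby→C3→StairC→Exit: bottleneck 3, flow now 9.
Augment Hall→C2→C1→C4→Exit: bottleneck 7, flow now 16.
Augment Hall→C2→C1→StairC→Exit: bottleneck 2, flow now 18.
No augmenting path remains; maximum flow = 18.
By max-flow min-cut, the minimum cut capacity equals the max flow.
In the residual graph, reachable from Hall: {Hall, StairA, Lobby, C2, C3}.
Min-cut edges: C2→C1 (9), C3→C4 (6), C3→StairC (3); capacity 9 + 6 + 3 = 18.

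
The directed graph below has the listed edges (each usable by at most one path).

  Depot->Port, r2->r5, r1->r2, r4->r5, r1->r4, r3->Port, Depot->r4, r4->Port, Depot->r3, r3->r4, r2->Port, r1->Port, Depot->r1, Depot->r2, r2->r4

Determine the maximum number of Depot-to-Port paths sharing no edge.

Assign every edge capacity 1; by Menger, the answer equals the max flow.
Path Depot→Port (+1); total 1.
Path Depot→r1→Port (+1); total 2.
Path Depot→r2→Port (+1); total 3.
Path Depot→r3→Port (+1); total 4.
Path Depot→r4→Port (+1); total 5.
No residual Depot→Port path; max flow = 5.
Certifying cut of size 5: {Depot→Port, Depot→r1, Depot→r2, Depot→r3, Depot→r4}.

5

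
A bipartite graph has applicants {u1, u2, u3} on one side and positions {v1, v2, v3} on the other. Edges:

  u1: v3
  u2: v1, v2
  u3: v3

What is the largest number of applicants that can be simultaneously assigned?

Unit-capacity flow: source→left, listed edges, right→sink; max matching = max flow.
Augmenting path u1→v3 (+1); matched 1.
Augmenting path u2→v1 (+1); matched 2.
No augmenting path remains; maximum matching = 2.
König certificate: {u2, v3} is a vertex cover of size 2 (every listed pair touches it), so no matching can be larger.

2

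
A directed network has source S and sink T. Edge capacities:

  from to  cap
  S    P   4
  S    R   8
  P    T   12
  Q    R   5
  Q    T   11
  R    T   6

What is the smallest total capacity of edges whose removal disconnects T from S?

Augment S→P→T: bottleneck 4, flow now 4.
Augment S→R→T: bottleneck 6, flow now 10.
No augmenting path remains; maximum flow = 10.
By max-flow min-cut, the minimum cut capacity equals the max flow.
In the residual graph, reachable from S: {S, R}.
Min-cut edges: S→P (4), R→T (6); capacity 4 + 6 = 10.

10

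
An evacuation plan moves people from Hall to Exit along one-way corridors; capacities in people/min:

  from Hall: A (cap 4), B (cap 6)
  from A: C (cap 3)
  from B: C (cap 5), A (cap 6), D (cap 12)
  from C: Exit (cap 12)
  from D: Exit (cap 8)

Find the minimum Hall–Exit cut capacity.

Augment Hall→A→C→Exit: bottleneck 3, flow now 3.
Augment Hall→B→C→Exit: bottleneck 5, flow now 8.
Augment Hall→B→D→Exit: bottleneck 1, flow now 9.
No augmenting path remains; maximum flow = 9.
By max-flow min-cut, the minimum cut capacity equals the max flow.
In the residual graph, reachable from Hall: {Hall, A}.
Min-cut edges: Hall→B (6), A→C (3); capacity 6 + 3 = 9.

9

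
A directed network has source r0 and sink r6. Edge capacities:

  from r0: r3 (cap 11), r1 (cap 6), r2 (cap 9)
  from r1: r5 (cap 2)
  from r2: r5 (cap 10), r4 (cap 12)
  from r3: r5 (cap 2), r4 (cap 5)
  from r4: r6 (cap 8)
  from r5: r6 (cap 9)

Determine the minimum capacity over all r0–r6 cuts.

Augment r0→r1→r5→r6: bottleneck 2, flow now 2.
Augment r0→r2→r4→r6: bottleneck 8, flow now 10.
Augment r0→r2→r5→r6: bottleneck 1, flow now 11.
Augment r0→r3→r5→r6: bottleneck 2, flow now 13.
Augment r0→r3→r4→r2→r5→r6: bottleneck 4, flow now 17. (uses reverse residual edge)
No augmenting path remains; maximum flow = 17.
By max-flow min-cut, the minimum cut capacity equals the max flow.
In the residual graph, reachable from r0: {r0, r1, r2, r3, r4, r5}.
Min-cut edges: r4→r6 (8), r5→r6 (9); capacity 8 + 9 = 17.

17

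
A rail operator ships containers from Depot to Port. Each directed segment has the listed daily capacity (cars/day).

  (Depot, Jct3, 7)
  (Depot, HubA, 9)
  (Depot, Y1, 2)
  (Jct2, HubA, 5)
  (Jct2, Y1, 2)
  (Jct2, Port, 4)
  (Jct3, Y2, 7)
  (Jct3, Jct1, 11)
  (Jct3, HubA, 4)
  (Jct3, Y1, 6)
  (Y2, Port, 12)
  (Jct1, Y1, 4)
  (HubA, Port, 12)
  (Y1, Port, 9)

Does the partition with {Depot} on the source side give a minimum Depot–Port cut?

Yes — it is a minimum cut (capacity 18).

Given cut capacity: 7 + 9 + 2 = 18.
Augment Depot→HubA→Port: bottleneck 9, flow now 9.
Augment Depot→Y1→Port: bottleneck 2, flow now 11.
Augment Depot→Jct3→Y2→Port: bottleneck 7, flow now 18.
No augmenting path remains; maximum flow = 18.
Cut capacity 18 equals the max flow, so it is a minimum cut.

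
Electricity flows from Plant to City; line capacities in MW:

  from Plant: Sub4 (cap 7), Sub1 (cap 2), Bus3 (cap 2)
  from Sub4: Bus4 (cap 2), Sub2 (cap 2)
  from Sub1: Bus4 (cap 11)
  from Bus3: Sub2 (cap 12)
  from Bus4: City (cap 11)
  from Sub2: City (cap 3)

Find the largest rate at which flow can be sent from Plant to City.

Augment Plant→Sub4→Bus4→City: bottleneck 2, flow now 2.
Augment Plant→Sub4→Sub2→City: bottleneck 2, flow now 4.
Augment Plant→Sub1→Bus4→City: bottleneck 2, flow now 6.
Augment Plant→Bus3→Sub2→City: bottleneck 1, flow now 7.
No augmenting path remains; maximum flow = 7.
In the residual graph, reachable from Plant: {Plant, Sub4, Bus3, Sub2}.
Min-cut edges: Plant→Sub1 (2), Sub4→Bus4 (2), Sub2→City (3); capacity 2 + 2 + 3 = 7.
This cut is saturated, so no flow can exceed 7.

7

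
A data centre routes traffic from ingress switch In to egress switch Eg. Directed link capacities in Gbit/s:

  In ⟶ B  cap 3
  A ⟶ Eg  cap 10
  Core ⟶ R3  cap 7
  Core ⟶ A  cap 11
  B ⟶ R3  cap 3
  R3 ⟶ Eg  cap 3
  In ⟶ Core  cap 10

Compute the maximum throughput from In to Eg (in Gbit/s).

Augment In→Core→R3→Eg: bottleneck 3, flow now 3.
Augment In→Core→A→Eg: bottleneck 7, flow now 10.
Augment In→B→R3→Core→A→Eg: bottleneck 3, flow now 13. (uses reverse residual edge)
No augmenting path remains; maximum flow = 13.
In the residual graph, reachable from In: {In}.
Min-cut edges: In→Core (10), In→B (3); capacity 10 + 3 = 13.
This cut is saturated, so no flow can exceed 13.

13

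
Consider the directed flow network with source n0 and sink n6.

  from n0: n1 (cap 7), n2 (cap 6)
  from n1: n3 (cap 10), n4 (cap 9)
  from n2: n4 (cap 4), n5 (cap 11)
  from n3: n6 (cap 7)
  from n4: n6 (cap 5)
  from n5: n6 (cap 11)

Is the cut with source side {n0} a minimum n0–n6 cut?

Yes — it is a minimum cut (capacity 13).

Given cut capacity: 7 + 6 = 13.
Augment n0→n1→n3→n6: bottleneck 7, flow now 7.
Augment n0→n2→n4→n6: bottleneck 4, flow now 11.
Augment n0→n2→n5→n6: bottleneck 2, flow now 13.
No augmenting path remains; maximum flow = 13.
Cut capacity 13 equals the max flow, so it is a minimum cut.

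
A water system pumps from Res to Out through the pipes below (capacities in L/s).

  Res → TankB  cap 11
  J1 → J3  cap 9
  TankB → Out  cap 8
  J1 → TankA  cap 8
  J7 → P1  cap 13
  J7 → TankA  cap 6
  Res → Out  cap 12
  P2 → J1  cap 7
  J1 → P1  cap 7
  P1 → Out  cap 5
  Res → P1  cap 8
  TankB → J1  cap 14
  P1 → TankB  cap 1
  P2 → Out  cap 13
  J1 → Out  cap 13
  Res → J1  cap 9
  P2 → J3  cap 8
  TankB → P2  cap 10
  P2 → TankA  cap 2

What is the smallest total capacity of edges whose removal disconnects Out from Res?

Augment Res→Out: bottleneck 12, flow now 12.
Augment Res→TankB→Out: bottleneck 8, flow now 20.
Augment Res→J1→Out: bottleneck 9, flow now 29.
Augment Res→P1→Out: bottleneck 5, flow now 34.
Augment Res→TankB→P2→Out: bottleneck 3, flow now 37.
Augment Res→P1→TankB→P2→Out: bottleneck 1, flow now 38.
No augmenting path remains; maximum flow = 38.
By max-flow min-cut, the minimum cut capacity equals the max flow.
In the residual graph, reachable from Res: {Res, P1}.
Min-cut edges: Res→TankB (11), Res→J1 (9), Res→Out (12), P1→TankB (1), P1→Out (5); capacity 11 + 9 + 12 + 1 + 5 = 38.

38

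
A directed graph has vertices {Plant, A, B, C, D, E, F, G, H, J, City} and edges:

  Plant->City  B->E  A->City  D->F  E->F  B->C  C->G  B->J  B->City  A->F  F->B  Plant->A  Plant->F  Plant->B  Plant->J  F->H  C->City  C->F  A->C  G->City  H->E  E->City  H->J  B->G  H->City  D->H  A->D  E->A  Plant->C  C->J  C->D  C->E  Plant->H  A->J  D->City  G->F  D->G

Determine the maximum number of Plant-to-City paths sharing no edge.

6

Assign every edge capacity 1; by Menger, the answer equals the max flow.
Path Plant→City (+1); total 1.
Path Plant→A→City (+1); total 2.
Path Plant→B→City (+1); total 3.
Path Plant→C→City (+1); total 4.
Path Plant→H→City (+1); total 5.
Path Plant→F→B→E→City (+1); total 6.
No residual Plant→City path; max flow = 6.
Certifying cut of size 6: {Plant→A, Plant→B, Plant→C, Plant→City, Plant→F, Plant→H}.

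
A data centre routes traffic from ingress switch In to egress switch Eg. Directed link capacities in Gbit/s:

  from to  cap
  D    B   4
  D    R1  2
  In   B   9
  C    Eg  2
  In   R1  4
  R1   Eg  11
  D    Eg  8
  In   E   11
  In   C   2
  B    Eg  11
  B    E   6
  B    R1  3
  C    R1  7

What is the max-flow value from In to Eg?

Augment In→B→Eg: bottleneck 9, flow now 9.
Augment In→C→Eg: bottleneck 2, flow now 11.
Augment In→R1→Eg: bottleneck 4, flow now 15.
No augmenting path remains; maximum flow = 15.
In the residual graph, reachable from In: {In, E}.
Min-cut edges: In→B (9), In→C (2), In→R1 (4); capacity 9 + 2 + 4 = 15.
This cut is saturated, so no flow can exceed 15.

15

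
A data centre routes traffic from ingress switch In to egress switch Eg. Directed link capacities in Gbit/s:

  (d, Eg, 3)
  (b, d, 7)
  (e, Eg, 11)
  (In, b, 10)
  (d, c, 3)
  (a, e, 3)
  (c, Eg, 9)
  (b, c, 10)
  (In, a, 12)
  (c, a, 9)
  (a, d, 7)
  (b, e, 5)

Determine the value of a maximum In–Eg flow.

Augment In→a→d→Eg: bottleneck 3, flow now 3.
Augment In→a→e→Eg: bottleneck 3, flow now 6.
Augment In→b→c→Eg: bottleneck 9, flow now 15.
Augment In→b→e→Eg: bottleneck 1, flow now 16.
Augment In→a→d→c→b→e→Eg: bottleneck 3, flow now 19. (uses reverse residual edge)
No augmenting path remains; maximum flow = 19.
In the residual graph, reachable from In: {In, a, d}.
Min-cut edges: In→b (10), a→e (3), d→c (3), d→Eg (3); capacity 10 + 3 + 3 + 3 = 19.
This cut is saturated, so no flow can exceed 19.

19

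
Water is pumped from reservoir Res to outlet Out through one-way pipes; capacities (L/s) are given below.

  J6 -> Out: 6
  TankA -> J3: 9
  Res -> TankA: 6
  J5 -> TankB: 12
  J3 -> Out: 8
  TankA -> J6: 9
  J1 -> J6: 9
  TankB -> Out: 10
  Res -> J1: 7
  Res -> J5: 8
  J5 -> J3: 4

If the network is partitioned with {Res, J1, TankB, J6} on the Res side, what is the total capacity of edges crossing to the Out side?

Edges leaving {Res, J1, TankB, J6}: Res→TankA (6), Res→J5 (8), TankB→Out (10), J6→Out (6).
Cut capacity = 6 + 8 + 10 + 6 = 30.

30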